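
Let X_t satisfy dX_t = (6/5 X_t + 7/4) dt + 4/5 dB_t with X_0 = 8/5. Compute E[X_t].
E[X_t] = 367*exp(6*t/5)/120 - 35/24

Taking expectations and using E[dB_t] = 0, the mean m(t) = E[X_t] satisfies the ODE m'(t) = a m(t) + b with m(0) = x_0. With a = 6/5, b = 7/4, x_0 = 8/5, the solution is
  m(t) = x_0 * exp(a t) + (b/a) * (exp(a t) - 1)
       = (8/5) * exp((6/5) t) + ((7/4)/(6/5)) * (exp((6/5) t) - 1)
       = 367*exp(6*t/5)/120 - 35/24.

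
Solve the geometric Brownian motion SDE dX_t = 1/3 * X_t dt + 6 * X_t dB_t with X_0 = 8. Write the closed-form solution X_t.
X_t = 8 * exp((-53/3) * t + (6) * B_t)

For GBM dX = mu X dt + sigma X dB with X_0 = x_0, apply Itô to Y = log X: dY = (mu - sigma^2/2) dt + sigma dB, so Y_t = log(x_0) + (mu - sigma^2/2) t + sigma B_t and hence X_t = x_0 * exp((mu - sigma^2/2) t + sigma B_t).
With mu = 1/3, sigma = 6, x_0 = 8, this gives:
  X_t = 8 * exp((-53/3) * t + (6) * B_t).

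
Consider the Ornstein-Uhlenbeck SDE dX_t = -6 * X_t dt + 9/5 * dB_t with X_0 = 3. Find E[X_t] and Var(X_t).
E[X_t] = 3*exp(-6*t); Var(X_t) = 27/100 - 27*exp(-12*t)/100

The OU SDE dX = -theta X dt + sigma dB admits the integrating factor exp(theta t): d(exp(theta t) X_t) = sigma exp(theta t) dB_t. Integrating from 0 to t:
  X_t = x_0 * exp(-theta t) + sigma * int_0^t exp(-theta (t-s)) dB_s.
The Itô integral has mean 0 and (by the Itô isometry) variance sigma^2 * int_0^t exp(-2 theta (t - s)) ds = sigma^2 * (1 - exp(-2 theta t)) / (2 theta).
With theta = 6, sigma = 9/5, x_0 = 3:
  E[X_t] = 3 * exp(-6 t) = 3*exp(-6*t)
  Var(X_t) = (9/5)^2 * (1 - exp(-2*6 t)) / (2 * 6) = 27/100 - 27*exp(-12*t)/100.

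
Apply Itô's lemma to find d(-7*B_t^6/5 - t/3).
d(-7*B_t^6/5 - t/3) = (-21*B_t^4 - 1/3) dt + (-42*B_t^5/5) dB_t

Itô's formula for f(t, x): d f(t, B_t) = (f_t + (1/2) f_xx) dt + f_x dB_t. Compute partials of f(t, x) = -t/3 - 7*x^6/5:
  f_t(t,x)  = -1/3
  f_x(t,x)  = -42*x^5/5
  f_xx(t,x) = -42*x^4
Assemble drift = f_t + (1/2) f_xx = -21*x^4 - 1/3 and diffusion = f_x = -42*x^5/5. Substituting x = B_t:
  d(-7*B_t^6/5 - t/3) = (-21*B_t^4 - 1/3) dt + (-42*B_t^5/5) dB_t.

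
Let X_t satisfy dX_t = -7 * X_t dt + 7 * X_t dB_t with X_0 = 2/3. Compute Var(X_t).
Var(X_t) = (4*exp(49*t) - 4)*exp(-14*t)/9

For GBM dX = mu X dt + sigma X dB with X_0 = x_0, apply Itô to Y = log X: dY = (mu - sigma^2/2) dt + sigma dB, so Y_t = log(x_0) + (mu - sigma^2/2) t + sigma B_t and hence X_t = x_0 * exp((mu - sigma^2/2) t + sigma B_t).
With mu = -7, sigma = 7, x_0 = 2/3, this gives:
  X_t = 2/3 * exp((-63/2) * t + (7) * B_t).
Since sigma*B_t ~ Normal(0, sigma^2 t), E[exp(sigma*B_t)] = exp(sigma^2 t / 2); so E[X_t] = x_0 * exp((mu - sigma^2/2) t) * exp(sigma^2 t / 2) = x_0 * exp(mu t) = 2*exp(-7*t)/3.
Var(X_t) = E[X_t^2] - (E[X_t])^2 = x_0^2 * exp(2 mu t) * (exp(sigma^2 t) - 1) = (4*exp(49*t) - 4)*exp(-14*t)/9.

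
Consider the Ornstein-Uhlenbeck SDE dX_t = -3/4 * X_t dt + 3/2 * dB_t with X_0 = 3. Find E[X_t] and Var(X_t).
E[X_t] = 3*exp(-3*t/4); Var(X_t) = 3/2 - 3*exp(-3*t/2)/2

The OU SDE dX = -theta X dt + sigma dB admits the integrating factor exp(theta t): d(exp(theta t) X_t) = sigma exp(theta t) dB_t. Integrating from 0 to t:
  X_t = x_0 * exp(-theta t) + sigma * int_0^t exp(-theta (t-s)) dB_s.
The Itô integral has mean 0 and (by the Itô isometry) variance sigma^2 * int_0^t exp(-2 theta (t - s)) ds = sigma^2 * (1 - exp(-2 theta t)) / (2 theta).
With theta = 3/4, sigma = 3/2, x_0 = 3:
  E[X_t] = 3 * exp(-3/4 t) = 3*exp(-3*t/4)
  Var(X_t) = (3/2)^2 * (1 - exp(-2*3/4 t)) / (2 * 3/4) = 3/2 - 3*exp(-3*t/2)/2.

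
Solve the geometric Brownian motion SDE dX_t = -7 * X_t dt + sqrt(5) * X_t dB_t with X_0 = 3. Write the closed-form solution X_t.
X_t = 3 * exp((-19/2) * t + (sqrt(5)) * B_t)

For GBM dX = mu X dt + sigma X dB with X_0 = x_0, apply Itô to Y = log X: dY = (mu - sigma^2/2) dt + sigma dB, so Y_t = log(x_0) + (mu - sigma^2/2) t + sigma B_t and hence X_t = x_0 * exp((mu - sigma^2/2) t + sigma B_t).
With mu = -7, sigma = sqrt(5), x_0 = 3, this gives:
  X_t = 3 * exp((-19/2) * t + (sqrt(5)) * B_t).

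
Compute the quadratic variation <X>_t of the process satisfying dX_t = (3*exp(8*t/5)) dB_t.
<X>_t = 45*exp(16*t/5)/16 - 45/16

For an Itô process dX_t = a(t) dt + b(t) dB_t, the quadratic variation is <X>_t = int_0^t b(s)^2 ds (the drift term does not contribute). Here b(s) = 3*exp(8*s/5), so
  b(s)^2 = 9*exp(16*s/5).
Integrating from 0 to t:
  <X>_t = int_0^t (9*exp(16*s/5)) ds = 45*exp(16*t/5)/16 - 45/16.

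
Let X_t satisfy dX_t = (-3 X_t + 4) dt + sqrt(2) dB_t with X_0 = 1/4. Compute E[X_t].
E[X_t] = 4/3 - 13*exp(-3*t)/12

Taking expectations and using E[dB_t] = 0, the mean m(t) = E[X_t] satisfies the ODE m'(t) = a m(t) + b with m(0) = x_0. With a = -3, b = 4, x_0 = 1/4, the solution is
  m(t) = x_0 * exp(a t) + (b/a) * (exp(a t) - 1)
       = (1/4) * exp((-3) t) + (4/(-3)) * (exp((-3) t) - 1)
       = 4/3 - 13*exp(-3*t)/12.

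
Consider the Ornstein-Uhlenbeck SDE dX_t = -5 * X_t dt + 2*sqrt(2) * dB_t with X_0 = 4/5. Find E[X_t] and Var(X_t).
E[X_t] = 4*exp(-5*t)/5; Var(X_t) = 4/5 - 4*exp(-10*t)/5

The OU SDE dX = -theta X dt + sigma dB admits the integrating factor exp(theta t): d(exp(theta t) X_t) = sigma exp(theta t) dB_t. Integrating from 0 to t:
  X_t = x_0 * exp(-theta t) + sigma * int_0^t exp(-theta (t-s)) dB_s.
The Itô integral has mean 0 and (by the Itô isometry) variance sigma^2 * int_0^t exp(-2 theta (t - s)) ds = sigma^2 * (1 - exp(-2 theta t)) / (2 theta).
With theta = 5, sigma = 2*sqrt(2), x_0 = 4/5:
  E[X_t] = 4/5 * exp(-5 t) = 4*exp(-5*t)/5
  Var(X_t) = (2*sqrt(2))^2 * (1 - exp(-2*5 t)) / (2 * 5) = 4/5 - 4*exp(-10*t)/5.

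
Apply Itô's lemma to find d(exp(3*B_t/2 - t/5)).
d(exp(3*B_t/2 - t/5)) = (37*exp(3*B_t/2 - t/5)/40) dt + (3*exp(3*B_t/2 - t/5)/2) dB_t

Itô's formula for f(t, x): d f(t, B_t) = (f_t + (1/2) f_xx) dt + f_x dB_t. Compute partials of f(t, x) = exp(-t/5 + 3*x/2):
  f_t(t,x)  = -exp(-t/5 + 3*x/2)/5
  f_x(t,x)  = 3*exp(-t/5 + 3*x/2)/2
  f_xx(t,x) = 9*exp(-t/5 + 3*x/2)/4
Assemble drift = f_t + (1/2) f_xx = 37*exp(-t/5 + 3*x/2)/40 and diffusion = f_x = 3*exp(-t/5 + 3*x/2)/2. Substituting x = B_t:
  d(exp(3*B_t/2 - t/5)) = (37*exp(3*B_t/2 - t/5)/40) dt + (3*exp(3*B_t/2 - t/5)/2) dB_t.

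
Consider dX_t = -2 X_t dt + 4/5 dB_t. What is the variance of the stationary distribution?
lim Var(X_t) = 4/25

The OU SDE dX = -theta X dt + sigma dB admits the integrating factor exp(theta t): d(exp(theta t) X_t) = sigma exp(theta t) dB_t. Integrating from 0 to t gives X_t = x_0 * exp(-theta t) + sigma * int_0^t exp(-theta (t-s)) dB_s for any initial x_0. The Itô integral has variance (by the Itô isometry) sigma^2 * int_0^t exp(-2 theta (t - s)) ds = sigma^2 * (1 - exp(-2 theta t)) / (2 theta), independent of x_0.
With theta = 2, sigma = 4/5:
  Var(X_t) = (4/5)^2 * (1 - exp(-2*2 t)) / (2 * 2) = 4/25 - 4*exp(-4*t)/25.
As t -> infinity, exp(-2*2 t) -> 0, so the stationary variance is sigma^2 / (2 theta) = 4/25.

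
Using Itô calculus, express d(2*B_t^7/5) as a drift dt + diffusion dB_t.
d(2*B_t^7/5) = (42*B_t^5/5) dt + (14*B_t^6/5) dB_t

Itô's formula for f(B_t) gives d f(B_t) = f'(B_t) dB_t + (1/2) f''(B_t) dt. Compute derivatives of f(x) = 2*x^7/5:
  f'(x)  = 14*x^6/5
  f''(x) = 84*x^5/5
Substitute x = B_t and multiply the f'' term by 1/2:
  drift     = (1/2) * (84*x^5/5) evaluated at B_t = 42*B_t^5/5
  diffusion = (14*x^6/5) evaluated at B_t = 14*B_t^6/5
Therefore d(2*B_t^7/5) = (42*B_t^5/5) dt + (14*B_t^6/5) dB_t.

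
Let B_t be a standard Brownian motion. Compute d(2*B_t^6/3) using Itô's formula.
d(2*B_t^6/3) = (10*B_t^4) dt + (4*B_t^5) dB_t

Itô's formula for f(B_t) gives d f(B_t) = f'(B_t) dB_t + (1/2) f''(B_t) dt. Compute derivatives of f(x) = 2*x^6/3:
  f'(x)  = 4*x^5
  f''(x) = 20*x^4
Substitute x = B_t and multiply the f'' term by 1/2:
  drift     = (1/2) * (20*x^4) evaluated at B_t = 10*B_t^4
  diffusion = (4*x^5) evaluated at B_t = 4*B_t^5
Therefore d(2*B_t^6/3) = (10*B_t^4) dt + (4*B_t^5) dB_t.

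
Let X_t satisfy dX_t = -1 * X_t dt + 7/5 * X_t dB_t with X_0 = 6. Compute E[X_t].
E[X_t] = 6*exp(-t)

For GBM dX = mu X dt + sigma X dB with X_0 = x_0, apply Itô to Y = log X: dY = (mu - sigma^2/2) dt + sigma dB, so Y_t = log(x_0) + (mu - sigma^2/2) t + sigma B_t and hence X_t = x_0 * exp((mu - sigma^2/2) t + sigma B_t).
With mu = -1, sigma = 7/5, x_0 = 6, this gives:
  X_t = 6 * exp((-99/50) * t + (7/5) * B_t).
Since sigma*B_t ~ Normal(0, sigma^2 t), E[exp(sigma*B_t)] = exp(sigma^2 t / 2); so E[X_t] = x_0 * exp((mu - sigma^2/2) t) * exp(sigma^2 t / 2) = x_0 * exp(mu t) = 6*exp(-t).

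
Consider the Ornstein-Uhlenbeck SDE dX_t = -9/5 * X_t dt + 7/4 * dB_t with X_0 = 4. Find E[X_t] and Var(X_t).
E[X_t] = 4*exp(-9*t/5); Var(X_t) = 245/288 - 245*exp(-18*t/5)/288

The OU SDE dX = -theta X dt + sigma dB admits the integrating factor exp(theta t): d(exp(theta t) X_t) = sigma exp(theta t) dB_t. Integrating from 0 to t:
  X_t = x_0 * exp(-theta t) + sigma * int_0^t exp(-theta (t-s)) dB_s.
The Itô integral has mean 0 and (by the Itô isometry) variance sigma^2 * int_0^t exp(-2 theta (t - s)) ds = sigma^2 * (1 - exp(-2 theta t)) / (2 theta).
With theta = 9/5, sigma = 7/4, x_0 = 4:
  E[X_t] = 4 * exp(-9/5 t) = 4*exp(-9*t/5)
  Var(X_t) = (7/4)^2 * (1 - exp(-2*9/5 t)) / (2 * 9/5) = 245/288 - 245*exp(-18*t/5)/288.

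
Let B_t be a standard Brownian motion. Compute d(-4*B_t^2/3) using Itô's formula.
d(-4*B_t^2/3) = (-4/3) dt + (-8*B_t/3) dB_t

Itô's formula for f(B_t) gives d f(B_t) = f'(B_t) dB_t + (1/2) f''(B_t) dt. Compute derivatives of f(x) = -4*x^2/3:
  f'(x)  = -8*x/3
  f''(x) = -8/3
Substitute x = B_t and multiply the f'' term by 1/2:
  drift     = (1/2) * (-8/3) evaluated at B_t = -4/3
  diffusion = (-8*x/3) evaluated at B_t = -8*B_t/3
Therefore d(-4*B_t^2/3) = (-4/3) dt + (-8*B_t/3) dB_t.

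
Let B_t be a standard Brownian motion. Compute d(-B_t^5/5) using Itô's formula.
d(-B_t^5/5) = (-2*B_t^3) dt + (-B_t^4) dB_t

Itô's formula for f(B_t) gives d f(B_t) = f'(B_t) dB_t + (1/2) f''(B_t) dt. Compute derivatives of f(x) = -x^5/5:
  f'(x)  = -x^4
  f''(x) = -4*x^3
Substitute x = B_t and multiply the f'' term by 1/2:
  drift     = (1/2) * (-4*x^3) evaluated at B_t = -2*B_t^3
  diffusion = (-x^4) evaluated at B_t = -B_t^4
Therefore d(-B_t^5/5) = (-2*B_t^3) dt + (-B_t^4) dB_t.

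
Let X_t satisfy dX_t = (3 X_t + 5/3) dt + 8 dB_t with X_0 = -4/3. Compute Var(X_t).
Var(X_t) = 32*exp(6*t)/3 - 32/3

The variance V(t) = Var(X_t) satisfies V'(t) = 2 a V(t) + c^2 with V(0) = 0 (drift coefficient is linear in X, diffusion is constant). With a = 3, c = 8, the solution is
  V(t) = (c^2 / (2 a)) * (exp(2 a t) - 1)
       = (8^2 / (2*3)) * (exp(6 t) - 1)
       = 32*exp(6*t)/3 - 32/3.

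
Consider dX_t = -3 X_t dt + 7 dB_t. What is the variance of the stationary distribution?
lim Var(X_t) = 49/6

The OU SDE dX = -theta X dt + sigma dB admits the integrating factor exp(theta t): d(exp(theta t) X_t) = sigma exp(theta t) dB_t. Integrating from 0 to t gives X_t = x_0 * exp(-theta t) + sigma * int_0^t exp(-theta (t-s)) dB_s for any initial x_0. The Itô integral has variance (by the Itô isometry) sigma^2 * int_0^t exp(-2 theta (t - s)) ds = sigma^2 * (1 - exp(-2 theta t)) / (2 theta), independent of x_0.
With theta = 3, sigma = 7:
  Var(X_t) = (7)^2 * (1 - exp(-2*3 t)) / (2 * 3) = 49/6 - 49*exp(-6*t)/6.
As t -> infinity, exp(-2*3 t) -> 0, so the stationary variance is sigma^2 / (2 theta) = 49/6.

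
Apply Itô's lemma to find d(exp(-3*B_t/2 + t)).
d(exp(-3*B_t/2 + t)) = (17*exp(-3*B_t/2 + t)/8) dt + (-3*exp(-3*B_t/2 + t)/2) dB_t

Itô's formula for f(t, x): d f(t, B_t) = (f_t + (1/2) f_xx) dt + f_x dB_t. Compute partials of f(t, x) = exp(t - 3*x/2):
  f_t(t,x)  = exp(t - 3*x/2)
  f_x(t,x)  = -3*exp(t - 3*x/2)/2
  f_xx(t,x) = 9*exp(t - 3*x/2)/4
Assemble drift = f_t + (1/2) f_xx = 17*exp(t - 3*x/2)/8 and diffusion = f_x = -3*exp(t - 3*x/2)/2. Substituting x = B_t:
  d(exp(-3*B_t/2 + t)) = (17*exp(-3*B_t/2 + t)/8) dt + (-3*exp(-3*B_t/2 + t)/2) dB_t.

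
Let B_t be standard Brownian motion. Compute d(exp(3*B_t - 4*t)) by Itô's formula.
d(exp(3*B_t - 4*t)) = (exp(3*B_t - 4*t)/2) dt + (3*exp(3*B_t - 4*t)) dB_t

Itô's formula for f(t, x): d f(t, B_t) = (f_t + (1/2) f_xx) dt + f_x dB_t. Compute partials of f(t, x) = exp(-4*t + 3*x):
  f_t(t,x)  = -4*exp(-4*t + 3*x)
  f_x(t,x)  = 3*exp(-4*t + 3*x)
  f_xx(t,x) = 9*exp(-4*t + 3*x)
Assemble drift = f_t + (1/2) f_xx = exp(-4*t + 3*x)/2 and diffusion = f_x = 3*exp(-4*t + 3*x). Substituting x = B_t:
  d(exp(3*B_t - 4*t)) = (exp(3*B_t - 4*t)/2) dt + (3*exp(3*B_t - 4*t)) dB_t.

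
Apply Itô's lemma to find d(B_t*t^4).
d(B_t*t^4) = (4*B_t*t^3) dt + (t^4) dB_t

Itô's formula for f(t, x): d f(t, B_t) = (f_t + (1/2) f_xx) dt + f_x dB_t. Compute partials of f(t, x) = t^4*x:
  f_t(t,x)  = 4*t^3*x
  f_x(t,x)  = t^4
  f_xx(t,x) = 0
Assemble drift = f_t + (1/2) f_xx = 4*t^3*x and diffusion = f_x = t^4. Substituting x = B_t:
  d(B_t*t^4) = (4*B_t*t^3) dt + (t^4) dB_t.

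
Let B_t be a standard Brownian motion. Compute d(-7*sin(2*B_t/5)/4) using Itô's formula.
d(-7*sin(2*B_t/5)/4) = (7*sin(2*B_t/5)/50) dt + (-7*cos(2*B_t/5)/10) dB_t

Itô's formula for f(B_t) gives d f(B_t) = f'(B_t) dB_t + (1/2) f''(B_t) dt. Compute derivatives of f(x) = -7*sin(2*x/5)/4:
  f'(x)  = -7*cos(2*x/5)/10
  f''(x) = 7*sin(2*x/5)/25
Substitute x = B_t and multiply the f'' term by 1/2:
  drift     = (1/2) * (7*sin(2*x/5)/25) evaluated at B_t = 7*sin(2*B_t/5)/50
  diffusion = (-7*cos(2*x/5)/10) evaluated at B_t = -7*cos(2*B_t/5)/10
Therefore d(-7*sin(2*B_t/5)/4) = (7*sin(2*B_t/5)/50) dt + (-7*cos(2*B_t/5)/10) dB_t.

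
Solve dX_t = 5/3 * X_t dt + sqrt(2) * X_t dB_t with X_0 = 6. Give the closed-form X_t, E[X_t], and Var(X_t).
X_t = 6 * exp((2/3) t + (sqrt(2)) B_t); E[X_t] = 6*exp(5*t/3); Var(X_t) = 36*(exp(2*t) - 1)*exp(10*t/3)

For GBM dX = mu X dt + sigma X dB with X_0 = x_0, apply Itô to Y = log X: dY = (mu - sigma^2/2) dt + sigma dB, so Y_t = log(x_0) + (mu - sigma^2/2) t + sigma B_t and hence X_t = x_0 * exp((mu - sigma^2/2) t + sigma B_t).
With mu = 5/3, sigma = sqrt(2), x_0 = 6, this gives:
  X_t = 6 * exp((2/3) * t + (sqrt(2)) * B_t).
Since sigma*B_t ~ Normal(0, sigma^2 t), E[exp(sigma*B_t)] = exp(sigma^2 t / 2); so E[X_t] = x_0 * exp((mu - sigma^2/2) t) * exp(sigma^2 t / 2) = x_0 * exp(mu t) = 6*exp(5*t/3).
Var(X_t) = E[X_t^2] - (E[X_t])^2 = x_0^2 * exp(2 mu t) * (exp(sigma^2 t) - 1) = 36*(exp(2*t) - 1)*exp(10*t/3).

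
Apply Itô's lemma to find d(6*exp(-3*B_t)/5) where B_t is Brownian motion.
d(6*exp(-3*B_t)/5) = (27*exp(-3*B_t)/5) dt + (-18*exp(-3*B_t)/5) dB_t

Itô's formula for f(B_t) gives d f(B_t) = f'(B_t) dB_t + (1/2) f''(B_t) dt. Compute derivatives of f(x) = 6*exp(-3*x)/5:
  f'(x)  = -18*exp(-3*x)/5
  f''(x) = 54*exp(-3*x)/5
Substitute x = B_t and multiply the f'' term by 1/2:
  drift     = (1/2) * (54*exp(-3*x)/5) evaluated at B_t = 27*exp(-3*B_t)/5
  diffusion = (-18*exp(-3*x)/5) evaluated at B_t = -18*exp(-3*B_t)/5
Therefore d(6*exp(-3*B_t)/5) = (27*exp(-3*B_t)/5) dt + (-18*exp(-3*B_t)/5) dB_t.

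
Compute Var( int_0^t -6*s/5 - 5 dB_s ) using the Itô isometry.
Var = t*(12*t^2 + 150*t + 625)/25

The Itô integral of a deterministic integrand f(s) has mean 0 because each increment f(s) * (B_{s+ds} - B_s) has mean 0. By the Itô isometry:
  Var( int_0^t f(s) dB_s ) = E[ (int_0^t f(s) dB_s)^2 ] = int_0^t f(s)^2 ds.
Here f(s) = -6*s/5 - 5, so f(s)^2 = (6*s + 25)^2/25. Integrate:
  int_0^t ((6*s + 25)^2/25) ds = t*(12*t^2 + 150*t + 625)/25.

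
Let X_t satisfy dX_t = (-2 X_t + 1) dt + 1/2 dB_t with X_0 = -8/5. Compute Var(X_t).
Var(X_t) = 1/16 - exp(-4*t)/16

The variance V(t) = Var(X_t) satisfies V'(t) = 2 a V(t) + c^2 with V(0) = 0 (drift coefficient is linear in X, diffusion is constant). With a = -2, c = 1/2, the solution is
  V(t) = (c^2 / (2 a)) * (exp(2 a t) - 1)
       = ((1/2)^2 / (2*(-2))) * (exp((-4) t) - 1)
       = 1/16 - exp(-4*t)/16.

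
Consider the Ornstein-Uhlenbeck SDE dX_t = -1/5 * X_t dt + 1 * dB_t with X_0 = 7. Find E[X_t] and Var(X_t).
E[X_t] = 7*exp(-t/5); Var(X_t) = 5/2 - 5*exp(-2*t/5)/2

The OU SDE dX = -theta X dt + sigma dB admits the integrating factor exp(theta t): d(exp(theta t) X_t) = sigma exp(theta t) dB_t. Integrating from 0 to t:
  X_t = x_0 * exp(-theta t) + sigma * int_0^t exp(-theta (t-s)) dB_s.
The Itô integral has mean 0 and (by the Itô isometry) variance sigma^2 * int_0^t exp(-2 theta (t - s)) ds = sigma^2 * (1 - exp(-2 theta t)) / (2 theta).
With theta = 1/5, sigma = 1, x_0 = 7:
  E[X_t] = 7 * exp(-1/5 t) = 7*exp(-t/5)
  Var(X_t) = (1)^2 * (1 - exp(-2*1/5 t)) / (2 * 1/5) = 5/2 - 5*exp(-2*t/5)/2.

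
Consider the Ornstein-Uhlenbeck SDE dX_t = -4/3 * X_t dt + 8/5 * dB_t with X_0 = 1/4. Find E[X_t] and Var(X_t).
E[X_t] = exp(-4*t/3)/4; Var(X_t) = 24/25 - 24*exp(-8*t/3)/25

The OU SDE dX = -theta X dt + sigma dB admits the integrating factor exp(theta t): d(exp(theta t) X_t) = sigma exp(theta t) dB_t. Integrating from 0 to t:
  X_t = x_0 * exp(-theta t) + sigma * int_0^t exp(-theta (t-s)) dB_s.
The Itô integral has mean 0 and (by the Itô isometry) variance sigma^2 * int_0^t exp(-2 theta (t - s)) ds = sigma^2 * (1 - exp(-2 theta t)) / (2 theta).
With theta = 4/3, sigma = 8/5, x_0 = 1/4:
  E[X_t] = 1/4 * exp(-4/3 t) = exp(-4*t/3)/4
  Var(X_t) = (8/5)^2 * (1 - exp(-2*4/3 t)) / (2 * 4/3) = 24/25 - 24*exp(-8*t/3)/25.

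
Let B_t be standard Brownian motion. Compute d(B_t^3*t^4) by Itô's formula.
d(B_t^3*t^4) = (B_t*t^3*(4*B_t^2 + 3*t)) dt + (3*B_t^2*t^4) dB_t

Itô's formula for f(t, x): d f(t, B_t) = (f_t + (1/2) f_xx) dt + f_x dB_t. Compute partials of f(t, x) = t^4*x^3:
  f_t(t,x)  = 4*t^3*x^3
  f_x(t,x)  = 3*t^4*x^2
  f_xx(t,x) = 6*t^4*x
Assemble drift = f_t + (1/2) f_xx = t^3*x*(3*t + 4*x^2) and diffusion = f_x = 3*t^4*x^2. Substituting x = B_t:
  d(B_t^3*t^4) = (B_t*t^3*(4*B_t^2 + 3*t)) dt + (3*B_t^2*t^4) dB_t.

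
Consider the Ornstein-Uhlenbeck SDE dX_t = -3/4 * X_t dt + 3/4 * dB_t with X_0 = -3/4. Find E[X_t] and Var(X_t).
E[X_t] = -3*exp(-3*t/4)/4; Var(X_t) = 3/8 - 3*exp(-3*t/2)/8

The OU SDE dX = -theta X dt + sigma dB admits the integrating factor exp(theta t): d(exp(theta t) X_t) = sigma exp(theta t) dB_t. Integrating from 0 to t:
  X_t = x_0 * exp(-theta t) + sigma * int_0^t exp(-theta (t-s)) dB_s.
The Itô integral has mean 0 and (by the Itô isometry) variance sigma^2 * int_0^t exp(-2 theta (t - s)) ds = sigma^2 * (1 - exp(-2 theta t)) / (2 theta).
With theta = 3/4, sigma = 3/4, x_0 = -3/4:
  E[X_t] = -3/4 * exp(-3/4 t) = -3*exp(-3*t/4)/4
  Var(X_t) = (3/4)^2 * (1 - exp(-2*3/4 t)) / (2 * 3/4) = 3/8 - 3*exp(-3*t/2)/8.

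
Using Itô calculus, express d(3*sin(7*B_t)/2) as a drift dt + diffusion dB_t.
d(3*sin(7*B_t)/2) = (-147*sin(7*B_t)/4) dt + (21*cos(7*B_t)/2) dB_t

Itô's formula for f(B_t) gives d f(B_t) = f'(B_t) dB_t + (1/2) f''(B_t) dt. Compute derivatives of f(x) = 3*sin(7*x)/2:
  f'(x)  = 21*cos(7*x)/2
  f''(x) = -147*sin(7*x)/2
Substitute x = B_t and multiply the f'' term by 1/2:
  drift     = (1/2) * (-147*sin(7*x)/2) evaluated at B_t = -147*sin(7*B_t)/4
  diffusion = (21*cos(7*x)/2) evaluated at B_t = 21*cos(7*B_t)/2
Therefore d(3*sin(7*B_t)/2) = (-147*sin(7*B_t)/4) dt + (21*cos(7*B_t)/2) dB_t.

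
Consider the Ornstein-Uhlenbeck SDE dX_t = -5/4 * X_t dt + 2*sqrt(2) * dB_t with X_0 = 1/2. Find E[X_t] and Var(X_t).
E[X_t] = exp(-5*t/4)/2; Var(X_t) = 16/5 - 16*exp(-5*t/2)/5

The OU SDE dX = -theta X dt + sigma dB admits the integrating factor exp(theta t): d(exp(theta t) X_t) = sigma exp(theta t) dB_t. Integrating from 0 to t:
  X_t = x_0 * exp(-theta t) + sigma * int_0^t exp(-theta (t-s)) dB_s.
The Itô integral has mean 0 and (by the Itô isometry) variance sigma^2 * int_0^t exp(-2 theta (t - s)) ds = sigma^2 * (1 - exp(-2 theta t)) / (2 theta).
With theta = 5/4, sigma = 2*sqrt(2), x_0 = 1/2:
  E[X_t] = 1/2 * exp(-5/4 t) = exp(-5*t/4)/2
  Var(X_t) = (2*sqrt(2))^2 * (1 - exp(-2*5/4 t)) / (2 * 5/4) = 16/5 - 16*exp(-5*t/2)/5.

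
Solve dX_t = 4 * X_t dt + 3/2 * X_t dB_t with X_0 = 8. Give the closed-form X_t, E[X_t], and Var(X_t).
X_t = 8 * exp((23/8) t + (3/2) B_t); E[X_t] = 8*exp(4*t); Var(X_t) = 64*(exp(9*t/4) - 1)*exp(8*t)

For GBM dX = mu X dt + sigma X dB with X_0 = x_0, apply Itô to Y = log X: dY = (mu - sigma^2/2) dt + sigma dB, so Y_t = log(x_0) + (mu - sigma^2/2) t + sigma B_t and hence X_t = x_0 * exp((mu - sigma^2/2) t + sigma B_t).
With mu = 4, sigma = 3/2, x_0 = 8, this gives:
  X_t = 8 * exp((23/8) * t + (3/2) * B_t).
Since sigma*B_t ~ Normal(0, sigma^2 t), E[exp(sigma*B_t)] = exp(sigma^2 t / 2); so E[X_t] = x_0 * exp((mu - sigma^2/2) t) * exp(sigma^2 t / 2) = x_0 * exp(mu t) = 8*exp(4*t).
Var(X_t) = E[X_t^2] - (E[X_t])^2 = x_0^2 * exp(2 mu t) * (exp(sigma^2 t) - 1) = 64*(exp(9*t/4) - 1)*exp(8*t).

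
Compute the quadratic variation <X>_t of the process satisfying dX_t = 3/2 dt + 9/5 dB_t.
<X>_t = 81*t/25

For an Itô process dX_t = a(t) dt + b(t) dB_t, the quadratic variation is <X>_t = int_0^t b(s)^2 ds (the drift term does not contribute). Here b(s) = 9/5, so
  b(s)^2 = 81/25.
Integrating from 0 to t:
  <X>_t = int_0^t (81/25) ds = 81*t/25.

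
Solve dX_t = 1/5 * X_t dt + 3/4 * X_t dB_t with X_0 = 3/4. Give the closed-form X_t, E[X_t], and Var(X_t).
X_t = 3/4 * exp((-13/160) t + (3/4) B_t); E[X_t] = 3*exp(t/5)/4; Var(X_t) = 9*(exp(9*t/16) - 1)*exp(2*t/5)/16

For GBM dX = mu X dt + sigma X dB with X_0 = x_0, apply Itô to Y = log X: dY = (mu - sigma^2/2) dt + sigma dB, so Y_t = log(x_0) + (mu - sigma^2/2) t + sigma B_t and hence X_t = x_0 * exp((mu - sigma^2/2) t + sigma B_t).
With mu = 1/5, sigma = 3/4, x_0 = 3/4, this gives:
  X_t = 3/4 * exp((-13/160) * t + (3/4) * B_t).
Since sigma*B_t ~ Normal(0, sigma^2 t), E[exp(sigma*B_t)] = exp(sigma^2 t / 2); so E[X_t] = x_0 * exp((mu - sigma^2/2) t) * exp(sigma^2 t / 2) = x_0 * exp(mu t) = 3*exp(t/5)/4.
Var(X_t) = E[X_t^2] - (E[X_t])^2 = x_0^2 * exp(2 mu t) * (exp(sigma^2 t) - 1) = 9*(exp(9*t/16) - 1)*exp(2*t/5)/16.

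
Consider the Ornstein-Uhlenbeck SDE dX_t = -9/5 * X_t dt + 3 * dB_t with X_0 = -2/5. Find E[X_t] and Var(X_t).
E[X_t] = -2*exp(-9*t/5)/5; Var(X_t) = 5/2 - 5*exp(-18*t/5)/2

The OU SDE dX = -theta X dt + sigma dB admits the integrating factor exp(theta t): d(exp(theta t) X_t) = sigma exp(theta t) dB_t. Integrating from 0 to t:
  X_t = x_0 * exp(-theta t) + sigma * int_0^t exp(-theta (t-s)) dB_s.
The Itô integral has mean 0 and (by the Itô isometry) variance sigma^2 * int_0^t exp(-2 theta (t - s)) ds = sigma^2 * (1 - exp(-2 theta t)) / (2 theta).
With theta = 9/5, sigma = 3, x_0 = -2/5:
  E[X_t] = -2/5 * exp(-9/5 t) = -2*exp(-9*t/5)/5
  Var(X_t) = (3)^2 * (1 - exp(-2*9/5 t)) / (2 * 9/5) = 5/2 - 5*exp(-18*t/5)/2.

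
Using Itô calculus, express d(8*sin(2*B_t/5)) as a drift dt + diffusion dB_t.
d(8*sin(2*B_t/5)) = (-16*sin(2*B_t/5)/25) dt + (16*cos(2*B_t/5)/5) dB_t

Itô's formula for f(B_t) gives d f(B_t) = f'(B_t) dB_t + (1/2) f''(B_t) dt. Compute derivatives of f(x) = 8*sin(2*x/5):
  f'(x)  = 16*cos(2*x/5)/5
  f''(x) = -32*sin(2*x/5)/25
Substitute x = B_t and multiply the f'' term by 1/2:
  drift     = (1/2) * (-32*sin(2*x/5)/25) evaluated at B_t = -16*sin(2*B_t/5)/25
  diffusion = (16*cos(2*x/5)/5) evaluated at B_t = 16*cos(2*B_t/5)/5
Therefore d(8*sin(2*B_t/5)) = (-16*sin(2*B_t/5)/25) dt + (16*cos(2*B_t/5)/5) dB_t.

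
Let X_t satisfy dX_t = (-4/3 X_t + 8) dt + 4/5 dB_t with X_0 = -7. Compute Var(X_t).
Var(X_t) = 6/25 - 6*exp(-8*t/3)/25

The variance V(t) = Var(X_t) satisfies V'(t) = 2 a V(t) + c^2 with V(0) = 0 (drift coefficient is linear in X, diffusion is constant). With a = -4/3, c = 4/5, the solution is
  V(t) = (c^2 / (2 a)) * (exp(2 a t) - 1)
       = ((4/5)^2 / (2*(-4/3))) * (exp((-8/3) t) - 1)
       = 6/25 - 6*exp(-8*t/3)/25.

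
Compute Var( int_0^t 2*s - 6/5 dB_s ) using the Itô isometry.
Var = 4*t*(25*t^2 - 45*t + 27)/75

The Itô integral of a deterministic integrand f(s) has mean 0 because each increment f(s) * (B_{s+ds} - B_s) has mean 0. By the Itô isometry:
  Var( int_0^t f(s) dB_s ) = E[ (int_0^t f(s) dB_s)^2 ] = int_0^t f(s)^2 ds.
Here f(s) = 2*s - 6/5, so f(s)^2 = 4*(5*s - 3)^2/25. Integrate:
  int_0^t (4*(5*s - 3)^2/25) ds = 4*t*(25*t^2 - 45*t + 27)/75.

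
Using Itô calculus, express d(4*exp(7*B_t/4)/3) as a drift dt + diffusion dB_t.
d(4*exp(7*B_t/4)/3) = (49*exp(7*B_t/4)/24) dt + (7*exp(7*B_t/4)/3) dB_t

Itô's formula for f(B_t) gives d f(B_t) = f'(B_t) dB_t + (1/2) f''(B_t) dt. Compute derivatives of f(x) = 4*exp(7*x/4)/3:
  f'(x)  = 7*exp(7*x/4)/3
  f''(x) = 49*exp(7*x/4)/12
Substitute x = B_t and multiply the f'' term by 1/2:
  drift     = (1/2) * (49*exp(7*x/4)/12) evaluated at B_t = 49*exp(7*B_t/4)/24
  diffusion = (7*exp(7*x/4)/3) evaluated at B_t = 7*exp(7*B_t/4)/3
Therefore d(4*exp(7*B_t/4)/3) = (49*exp(7*B_t/4)/24) dt + (7*exp(7*B_t/4)/3) dB_t.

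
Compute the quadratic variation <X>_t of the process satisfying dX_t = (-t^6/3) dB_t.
<X>_t = t^13/117

For an Itô process dX_t = a(t) dt + b(t) dB_t, the quadratic variation is <X>_t = int_0^t b(s)^2 ds (the drift term does not contribute). Here b(s) = -s^6/3, so
  b(s)^2 = s^12/9.
Integrating from 0 to t:
  <X>_t = int_0^t (s^12/9) ds = t^13/117.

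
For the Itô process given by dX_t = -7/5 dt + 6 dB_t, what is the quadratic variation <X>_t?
<X>_t = 36*t

For an Itô process dX_t = a(t) dt + b(t) dB_t, the quadratic variation is <X>_t = int_0^t b(s)^2 ds (the drift term does not contribute). Here b(s) = 6, so
  b(s)^2 = 36.
Integrating from 0 to t:
  <X>_t = int_0^t (36) ds = 36*t.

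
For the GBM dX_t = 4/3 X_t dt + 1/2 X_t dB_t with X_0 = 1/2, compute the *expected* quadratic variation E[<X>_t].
E[<X>_t] = 3*exp(35*t/12)/140 - 3/140

<X>_t = int_0^t ((1/2) * X_s)^2 ds. Taking expectation inside the integral: E[<X>_t] = (1/2)^2 * int_0^t E[X_s^2] ds. For GBM, E[X_s^2] = x_0^2 * exp((2 mu + sigma^2) s). Integrating:
  E[<X>_t] = (1/2)^2 * (1/2)^2 * (exp((2*(4/3) + (1/2)^2) t) - 1) / (2*(4/3) + (1/2)^2)
           = (1/2)^2 * (1/2)^2 * (exp((35/12) t) - 1) / (35/12) = 3*exp(35*t/12)/140 - 3/140.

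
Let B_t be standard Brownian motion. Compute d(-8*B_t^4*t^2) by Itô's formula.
d(-8*B_t^4*t^2) = (16*B_t^2*t*(-B_t^2 - 3*t)) dt + (-32*B_t^3*t^2) dB_t

Itô's formula for f(t, x): d f(t, B_t) = (f_t + (1/2) f_xx) dt + f_x dB_t. Compute partials of f(t, x) = -8*t^2*x^4:
  f_t(t,x)  = -16*t*x^4
  f_x(t,x)  = -32*t^2*x^3
  f_xx(t,x) = -96*t^2*x^2
Assemble drift = f_t + (1/2) f_xx = 16*t*x^2*(-3*t - x^2) and diffusion = f_x = -32*t^2*x^3. Substituting x = B_t:
  d(-8*B_t^4*t^2) = (16*B_t^2*t*(-B_t^2 - 3*t)) dt + (-32*B_t^3*t^2) dB_t.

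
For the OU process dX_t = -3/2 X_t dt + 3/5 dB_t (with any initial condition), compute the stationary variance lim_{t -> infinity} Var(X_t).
lim Var(X_t) = 3/25

The OU SDE dX = -theta X dt + sigma dB admits the integrating factor exp(theta t): d(exp(theta t) X_t) = sigma exp(theta t) dB_t. Integrating from 0 to t gives X_t = x_0 * exp(-theta t) + sigma * int_0^t exp(-theta (t-s)) dB_s for any initial x_0. The Itô integral has variance (by the Itô isometry) sigma^2 * int_0^t exp(-2 theta (t - s)) ds = sigma^2 * (1 - exp(-2 theta t)) / (2 theta), independent of x_0.
With theta = 3/2, sigma = 3/5:
  Var(X_t) = (3/5)^2 * (1 - exp(-2*3/2 t)) / (2 * 3/2) = 3/25 - 3*exp(-3*t)/25.
As t -> infinity, exp(-2*3/2 t) -> 0, so the stationary variance is sigma^2 / (2 theta) = 3/25.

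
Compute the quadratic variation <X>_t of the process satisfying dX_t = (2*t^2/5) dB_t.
<X>_t = 4*t^5/125

For an Itô process dX_t = a(t) dt + b(t) dB_t, the quadratic variation is <X>_t = int_0^t b(s)^2 ds (the drift term does not contribute). Here b(s) = 2*s^2/5, so
  b(s)^2 = 4*s^4/25.
Integrating from 0 to t:
  <X>_t = int_0^t (4*s^4/25) ds = 4*t^5/125.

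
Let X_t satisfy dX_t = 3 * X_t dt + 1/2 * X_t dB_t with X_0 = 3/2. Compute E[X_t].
E[X_t] = 3*exp(3*t)/2

For GBM dX = mu X dt + sigma X dB with X_0 = x_0, apply Itô to Y = log X: dY = (mu - sigma^2/2) dt + sigma dB, so Y_t = log(x_0) + (mu - sigma^2/2) t + sigma B_t and hence X_t = x_0 * exp((mu - sigma^2/2) t + sigma B_t).
With mu = 3, sigma = 1/2, x_0 = 3/2, this gives:
  X_t = 3/2 * exp((23/8) * t + (1/2) * B_t).
Since sigma*B_t ~ Normal(0, sigma^2 t), E[exp(sigma*B_t)] = exp(sigma^2 t / 2); so E[X_t] = x_0 * exp((mu - sigma^2/2) t) * exp(sigma^2 t / 2) = x_0 * exp(mu t) = 3*exp(3*t)/2.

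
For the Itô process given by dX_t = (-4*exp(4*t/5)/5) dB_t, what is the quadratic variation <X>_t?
<X>_t = 2*exp(8*t/5)/5 - 2/5

For an Itô process dX_t = a(t) dt + b(t) dB_t, the quadratic variation is <X>_t = int_0^t b(s)^2 ds (the drift term does not contribute). Here b(s) = -4*exp(4*s/5)/5, so
  b(s)^2 = 16*exp(8*s/5)/25.
Integrating from 0 to t:
  <X>_t = int_0^t (16*exp(8*s/5)/25) ds = 2*exp(8*t/5)/5 - 2/5.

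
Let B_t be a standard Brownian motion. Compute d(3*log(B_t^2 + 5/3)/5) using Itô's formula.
d(3*log(B_t^2 + 5/3)/5) = (9*(5 - 3*B_t^2)/(5*(3*B_t^2 + 5)^2)) dt + (18*B_t/(5*(3*B_t^2 + 5))) dB_t

Itô's formula for f(B_t) gives d f(B_t) = f'(B_t) dB_t + (1/2) f''(B_t) dt. Compute derivatives of f(x) = 3*log(x^2 + 5/3)/5:
  f'(x)  = 18*x/(5*(3*x^2 + 5))
  f''(x) = 18*(5 - 3*x^2)/(5*(3*x^2 + 5)^2)
Substitute x = B_t and multiply the f'' term by 1/2:
  drift     = (1/2) * (18*(5 - 3*x^2)/(5*(3*x^2 + 5)^2)) evaluated at B_t = 9*(5 - 3*B_t^2)/(5*(3*B_t^2 + 5)^2)
  diffusion = (18*x/(5*(3*x^2 + 5))) evaluated at B_t = 18*B_t/(5*(3*B_t^2 + 5))
Therefore d(3*log(B_t^2 + 5/3)/5) = (9*(5 - 3*B_t^2)/(5*(3*B_t^2 + 5)^2)) dt + (18*B_t/(5*(3*B_t^2 + 5))) dB_t.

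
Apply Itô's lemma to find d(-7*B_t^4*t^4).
d(-7*B_t^4*t^4) = (B_t^2*t^3*(-28*B_t^2 - 42*t)) dt + (-28*B_t^3*t^4) dB_t

Itô's formula for f(t, x): d f(t, B_t) = (f_t + (1/2) f_xx) dt + f_x dB_t. Compute partials of f(t, x) = -7*t^4*x^4:
  f_t(t,x)  = -28*t^3*x^4
  f_x(t,x)  = -28*t^4*x^3
  f_xx(t,x) = -84*t^4*x^2
Assemble drift = f_t + (1/2) f_xx = t^3*x^2*(-42*t - 28*x^2) and diffusion = f_x = -28*t^4*x^3. Substituting x = B_t:
  d(-7*B_t^4*t^4) = (B_t^2*t^3*(-28*B_t^2 - 42*t)) dt + (-28*B_t^3*t^4) dB_t.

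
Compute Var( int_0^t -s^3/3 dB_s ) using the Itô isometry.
Var = t^7/63

The Itô integral of a deterministic integrand f(s) has mean 0 because each increment f(s) * (B_{s+ds} - B_s) has mean 0. By the Itô isometry:
  Var( int_0^t f(s) dB_s ) = E[ (int_0^t f(s) dB_s)^2 ] = int_0^t f(s)^2 ds.
Here f(s) = -s^3/3, so f(s)^2 = s^6/9. Integrate:
  int_0^t (s^6/9) ds = t^7/63.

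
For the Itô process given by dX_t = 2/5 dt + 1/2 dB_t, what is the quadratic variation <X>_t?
<X>_t = t/4

For an Itô process dX_t = a(t) dt + b(t) dB_t, the quadratic variation is <X>_t = int_0^t b(s)^2 ds (the drift term does not contribute). Here b(s) = 1/2, so
  b(s)^2 = 1/4.
Integrating from 0 to t:
  <X>_t = int_0^t (1/4) ds = t/4.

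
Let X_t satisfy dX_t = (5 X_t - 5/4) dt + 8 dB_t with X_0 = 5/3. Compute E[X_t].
E[X_t] = 17*exp(5*t)/12 + 1/4

Taking expectations and using E[dB_t] = 0, the mean m(t) = E[X_t] satisfies the ODE m'(t) = a m(t) + b with m(0) = x_0. With a = 5, b = -5/4, x_0 = 5/3, the solution is
  m(t) = x_0 * exp(a t) + (b/a) * (exp(a t) - 1)
       = (5/3) * exp(5 t) + ((-5/4)/5) * (exp(5 t) - 1)
       = 17*exp(5*t)/12 + 1/4.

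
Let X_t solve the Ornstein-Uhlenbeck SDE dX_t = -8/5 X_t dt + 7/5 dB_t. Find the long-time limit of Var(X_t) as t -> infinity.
lim Var(X_t) = 49/80

The OU SDE dX = -theta X dt + sigma dB admits the integrating factor exp(theta t): d(exp(theta t) X_t) = sigma exp(theta t) dB_t. Integrating from 0 to t gives X_t = x_0 * exp(-theta t) + sigma * int_0^t exp(-theta (t-s)) dB_s for any initial x_0. The Itô integral has variance (by the Itô isometry) sigma^2 * int_0^t exp(-2 theta (t - s)) ds = sigma^2 * (1 - exp(-2 theta t)) / (2 theta), independent of x_0.
With theta = 8/5, sigma = 7/5:
  Var(X_t) = (7/5)^2 * (1 - exp(-2*8/5 t)) / (2 * 8/5) = 49/80 - 49*exp(-16*t/5)/80.
As t -> infinity, exp(-2*8/5 t) -> 0, so the stationary variance is sigma^2 / (2 theta) = 49/80.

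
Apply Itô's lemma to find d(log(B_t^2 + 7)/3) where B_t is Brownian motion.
d(log(B_t^2 + 7)/3) = ((7 - B_t^2)/(3*(B_t^2 + 7)^2)) dt + (2*B_t/(3*(B_t^2 + 7))) dB_t

Itô's formula for f(B_t) gives d f(B_t) = f'(B_t) dB_t + (1/2) f''(B_t) dt. Compute derivatives of f(x) = log(x^2 + 7)/3:
  f'(x)  = 2*x/(3*(x^2 + 7))
  f''(x) = 2*(7 - x^2)/(3*(x^2 + 7)^2)
Substitute x = B_t and multiply the f'' term by 1/2:
  drift     = (1/2) * (2*(7 - x^2)/(3*(x^2 + 7)^2)) evaluated at B_t = (7 - B_t^2)/(3*(B_t^2 + 7)^2)
  diffusion = (2*x/(3*(x^2 + 7))) evaluated at B_t = 2*B_t/(3*(B_t^2 + 7))
Therefore d(log(B_t^2 + 7)/3) = ((7 - B_t^2)/(3*(B_t^2 + 7)^2)) dt + (2*B_t/(3*(B_t^2 + 7))) dB_t.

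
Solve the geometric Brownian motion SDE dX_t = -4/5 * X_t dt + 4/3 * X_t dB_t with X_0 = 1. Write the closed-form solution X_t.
X_t = 1 * exp((-76/45) * t + (4/3) * B_t)

For GBM dX = mu X dt + sigma X dB with X_0 = x_0, apply Itô to Y = log X: dY = (mu - sigma^2/2) dt + sigma dB, so Y_t = log(x_0) + (mu - sigma^2/2) t + sigma B_t and hence X_t = x_0 * exp((mu - sigma^2/2) t + sigma B_t).
With mu = -4/5, sigma = 4/3, x_0 = 1, this gives:
  X_t = 1 * exp((-76/45) * t + (4/3) * B_t).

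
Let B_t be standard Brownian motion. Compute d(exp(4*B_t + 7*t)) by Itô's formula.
d(exp(4*B_t + 7*t)) = (15*exp(4*B_t + 7*t)) dt + (4*exp(4*B_t + 7*t)) dB_t

Itô's formula for f(t, x): d f(t, B_t) = (f_t + (1/2) f_xx) dt + f_x dB_t. Compute partials of f(t, x) = exp(7*t + 4*x):
  f_t(t,x)  = 7*exp(7*t + 4*x)
  f_x(t,x)  = 4*exp(7*t + 4*x)
  f_xx(t,x) = 16*exp(7*t + 4*x)
Assemble drift = f_t + (1/2) f_xx = 15*exp(7*t + 4*x) and diffusion = f_x = 4*exp(7*t + 4*x). Substituting x = B_t:
  d(exp(4*B_t + 7*t)) = (15*exp(4*B_t + 7*t)) dt + (4*exp(4*B_t + 7*t)) dB_t.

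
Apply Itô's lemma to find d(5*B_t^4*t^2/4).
d(5*B_t^4*t^2/4) = (5*B_t^2*t*(B_t^2 + 3*t)/2) dt + (5*B_t^3*t^2) dB_t

Itô's formula for f(t, x): d f(t, B_t) = (f_t + (1/2) f_xx) dt + f_x dB_t. Compute partials of f(t, x) = 5*t^2*x^4/4:
  f_t(t,x)  = 5*t*x^4/2
  f_x(t,x)  = 5*t^2*x^3
  f_xx(t,x) = 15*t^2*x^2
Assemble drift = f_t + (1/2) f_xx = 5*t*x^2*(3*t + x^2)/2 and diffusion = f_x = 5*t^2*x^3. Substituting x = B_t:
  d(5*B_t^4*t^2/4) = (5*B_t^2*t*(B_t^2 + 3*t)/2) dt + (5*B_t^3*t^2) dB_t.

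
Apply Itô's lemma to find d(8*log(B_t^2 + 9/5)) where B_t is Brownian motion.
d(8*log(B_t^2 + 9/5)) = (40*(9 - 5*B_t^2)/(5*B_t^2 + 9)^2) dt + (80*B_t/(5*B_t^2 + 9)) dB_t

Itô's formula for f(B_t) gives d f(B_t) = f'(B_t) dB_t + (1/2) f''(B_t) dt. Compute derivatives of f(x) = 8*log(x^2 + 9/5):
  f'(x)  = 80*x/(5*x^2 + 9)
  f''(x) = 80*(9 - 5*x^2)/(5*x^2 + 9)^2
Substitute x = B_t and multiply the f'' term by 1/2:
  drift     = (1/2) * (80*(9 - 5*x^2)/(5*x^2 + 9)^2) evaluated at B_t = 40*(9 - 5*B_t^2)/(5*B_t^2 + 9)^2
  diffusion = (80*x/(5*x^2 + 9)) evaluated at B_t = 80*B_t/(5*B_t^2 + 9)
Therefore d(8*log(B_t^2 + 9/5)) = (40*(9 - 5*B_t^2)/(5*B_t^2 + 9)^2) dt + (80*B_t/(5*B_t^2 + 9)) dB_t.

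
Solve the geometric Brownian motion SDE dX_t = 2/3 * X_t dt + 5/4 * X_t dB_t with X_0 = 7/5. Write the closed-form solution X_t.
X_t = 7/5 * exp((-11/96) * t + (5/4) * B_t)

For GBM dX = mu X dt + sigma X dB with X_0 = x_0, apply Itô to Y = log X: dY = (mu - sigma^2/2) dt + sigma dB, so Y_t = log(x_0) + (mu - sigma^2/2) t + sigma B_t and hence X_t = x_0 * exp((mu - sigma^2/2) t + sigma B_t).
With mu = 2/3, sigma = 5/4, x_0 = 7/5, this gives:
  X_t = 7/5 * exp((-11/96) * t + (5/4) * B_t).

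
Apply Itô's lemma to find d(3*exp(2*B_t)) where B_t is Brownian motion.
d(3*exp(2*B_t)) = (6*exp(2*B_t)) dt + (6*exp(2*B_t)) dB_t

Itô's formula for f(B_t) gives d f(B_t) = f'(B_t) dB_t + (1/2) f''(B_t) dt. Compute derivatives of f(x) = 3*exp(2*x):
  f'(x)  = 6*exp(2*x)
  f''(x) = 12*exp(2*x)
Substitute x = B_t and multiply the f'' term by 1/2:
  drift     = (1/2) * (12*exp(2*x)) evaluated at B_t = 6*exp(2*B_t)
  diffusion = (6*exp(2*x)) evaluated at B_t = 6*exp(2*B_t)
Therefore d(3*exp(2*B_t)) = (6*exp(2*B_t)) dt + (6*exp(2*B_t)) dB_t.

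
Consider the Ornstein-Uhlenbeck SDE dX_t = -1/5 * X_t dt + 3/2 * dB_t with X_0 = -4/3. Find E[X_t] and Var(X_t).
E[X_t] = -4*exp(-t/5)/3; Var(X_t) = 45/8 - 45*exp(-2*t/5)/8

The OU SDE dX = -theta X dt + sigma dB admits the integrating factor exp(theta t): d(exp(theta t) X_t) = sigma exp(theta t) dB_t. Integrating from 0 to t:
  X_t = x_0 * exp(-theta t) + sigma * int_0^t exp(-theta (t-s)) dB_s.
The Itô integral has mean 0 and (by the Itô isometry) variance sigma^2 * int_0^t exp(-2 theta (t - s)) ds = sigma^2 * (1 - exp(-2 theta t)) / (2 theta).
With theta = 1/5, sigma = 3/2, x_0 = -4/3:
  E[X_t] = -4/3 * exp(-1/5 t) = -4*exp(-t/5)/3
  Var(X_t) = (3/2)^2 * (1 - exp(-2*1/5 t)) / (2 * 1/5) = 45/8 - 45*exp(-2*t/5)/8.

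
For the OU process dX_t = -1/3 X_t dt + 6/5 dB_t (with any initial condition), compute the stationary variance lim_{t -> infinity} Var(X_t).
lim Var(X_t) = 54/25

The OU SDE dX = -theta X dt + sigma dB admits the integrating factor exp(theta t): d(exp(theta t) X_t) = sigma exp(theta t) dB_t. Integrating from 0 to t gives X_t = x_0 * exp(-theta t) + sigma * int_0^t exp(-theta (t-s)) dB_s for any initial x_0. The Itô integral has variance (by the Itô isometry) sigma^2 * int_0^t exp(-2 theta (t - s)) ds = sigma^2 * (1 - exp(-2 theta t)) / (2 theta), independent of x_0.
With theta = 1/3, sigma = 6/5:
  Var(X_t) = (6/5)^2 * (1 - exp(-2*1/3 t)) / (2 * 1/3) = 54/25 - 54*exp(-2*t/3)/25.
As t -> infinity, exp(-2*1/3 t) -> 0, so the stationary variance is sigma^2 / (2 theta) = 54/25.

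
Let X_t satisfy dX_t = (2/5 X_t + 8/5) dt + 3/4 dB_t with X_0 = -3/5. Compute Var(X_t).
Var(X_t) = 45*exp(4*t/5)/64 - 45/64

The variance V(t) = Var(X_t) satisfies V'(t) = 2 a V(t) + c^2 with V(0) = 0 (drift coefficient is linear in X, diffusion is constant). With a = 2/5, c = 3/4, the solution is
  V(t) = (c^2 / (2 a)) * (exp(2 a t) - 1)
       = ((3/4)^2 / (2*(2/5))) * (exp((4/5) t) - 1)
       = 45*exp(4*t/5)/64 - 45/64.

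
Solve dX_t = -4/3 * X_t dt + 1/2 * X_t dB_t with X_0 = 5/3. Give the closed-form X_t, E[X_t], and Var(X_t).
X_t = 5/3 * exp((-35/24) t + (1/2) B_t); E[X_t] = 5*exp(-4*t/3)/3; Var(X_t) = (25*exp(t/4) - 25)*exp(-8*t/3)/9

For GBM dX = mu X dt + sigma X dB with X_0 = x_0, apply Itô to Y = log X: dY = (mu - sigma^2/2) dt + sigma dB, so Y_t = log(x_0) + (mu - sigma^2/2) t + sigma B_t and hence X_t = x_0 * exp((mu - sigma^2/2) t + sigma B_t).
With mu = -4/3, sigma = 1/2, x_0 = 5/3, this gives:
  X_t = 5/3 * exp((-35/24) * t + (1/2) * B_t).
Since sigma*B_t ~ Normal(0, sigma^2 t), E[exp(sigma*B_t)] = exp(sigma^2 t / 2); so E[X_t] = x_0 * exp((mu - sigma^2/2) t) * exp(sigma^2 t / 2) = x_0 * exp(mu t) = 5*exp(-4*t/3)/3.
Var(X_t) = E[X_t^2] - (E[X_t])^2 = x_0^2 * exp(2 mu t) * (exp(sigma^2 t) - 1) = (25*exp(t/4) - 25)*exp(-8*t/3)/9.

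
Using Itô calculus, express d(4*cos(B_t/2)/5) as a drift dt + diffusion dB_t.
d(4*cos(B_t/2)/5) = (-cos(B_t/2)/10) dt + (-2*sin(B_t/2)/5) dB_t

Itô's formula for f(B_t) gives d f(B_t) = f'(B_t) dB_t + (1/2) f''(B_t) dt. Compute derivatives of f(x) = 4*cos(x/2)/5:
  f'(x)  = -2*sin(x/2)/5
  f''(x) = -cos(x/2)/5
Substitute x = B_t and multiply the f'' term by 1/2:
  drift     = (1/2) * (-cos(x/2)/5) evaluated at B_t = -cos(B_t/2)/10
  diffusion = (-2*sin(x/2)/5) evaluated at B_t = -2*sin(B_t/2)/5
Therefore d(4*cos(B_t/2)/5) = (-cos(B_t/2)/10) dt + (-2*sin(B_t/2)/5) dB_t.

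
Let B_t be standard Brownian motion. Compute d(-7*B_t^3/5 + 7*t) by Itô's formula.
d(-7*B_t^3/5 + 7*t) = (7 - 21*B_t/5) dt + (-21*B_t^2/5) dB_t

Itô's formula for f(t, x): d f(t, B_t) = (f_t + (1/2) f_xx) dt + f_x dB_t. Compute partials of f(t, x) = 7*t - 7*x^3/5:
  f_t(t,x)  = 7
  f_x(t,x)  = -21*x^2/5
  f_xx(t,x) = -42*x/5
Assemble drift = f_t + (1/2) f_xx = 7 - 21*x/5 and diffusion = f_x = -21*x^2/5. Substituting x = B_t:
  d(-7*B_t^3/5 + 7*t) = (7 - 21*B_t/5) dt + (-21*B_t^2/5) dB_t.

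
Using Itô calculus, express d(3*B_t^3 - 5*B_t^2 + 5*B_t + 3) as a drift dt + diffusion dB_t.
d(3*B_t^3 - 5*B_t^2 + 5*B_t + 3) = (9*B_t - 5) dt + (9*B_t^2 - 10*B_t + 5) dB_t

Itô's formula for f(B_t) gives d f(B_t) = f'(B_t) dB_t + (1/2) f''(B_t) dt. Compute derivatives of f(x) = 3*x^3 - 5*x^2 + 5*x + 3:
  f'(x)  = 9*x^2 - 10*x + 5
  f''(x) = 18*x - 10
Substitute x = B_t and multiply the f'' term by 1/2:
  drift     = (1/2) * (18*x - 10) evaluated at B_t = 9*B_t - 5
  diffusion = (9*x^2 - 10*x + 5) evaluated at B_t = 9*B_t^2 - 10*B_t + 5
Therefore d(3*B_t^3 - 5*B_t^2 + 5*B_t + 3) = (9*B_t - 5) dt + (9*B_t^2 - 10*B_t + 5) dB_t.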